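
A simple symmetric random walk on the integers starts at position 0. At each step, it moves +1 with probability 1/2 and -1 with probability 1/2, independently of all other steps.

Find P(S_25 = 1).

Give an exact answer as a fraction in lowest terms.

To reach position 1 after 25 steps: need 13 steps of +1 and 12 of -1.
Favorable paths: C(25,13) = 5200300
Total paths: 2^25 = 33554432
P = 5200300/33554432 = 1300075/8388608

Answer: 1300075/8388608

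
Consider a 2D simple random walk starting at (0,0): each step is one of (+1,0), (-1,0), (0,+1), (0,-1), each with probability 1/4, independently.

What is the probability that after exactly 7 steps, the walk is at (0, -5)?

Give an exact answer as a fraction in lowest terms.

Answer: 49/16384

Derivation:
Let h be the number of horizontal steps (so 7-h are vertical). To end at (0,-5) need (h+0)/2 right-steps and ((7-h)-5)/2 up-steps.
Sum over h with 0 ≤ h ≤ 2, h ≡ 0 (mod 2), 7-h ≡ 1 (mod 2):
h=0: C(7,0)·C(0,0)·C(7,1) = 1·1·7 = 7
h=2: C(7,2)·C(2,1)·C(5,0) = 21·2·1 = 42
Total favorable: 49
Total paths: 4^7 = 16384
P = 49/16384 = 49/16384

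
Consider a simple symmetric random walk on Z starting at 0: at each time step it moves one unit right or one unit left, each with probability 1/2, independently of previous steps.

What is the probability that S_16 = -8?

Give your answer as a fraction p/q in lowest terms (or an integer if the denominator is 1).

Answer: 455/16384

Derivation:
To reach position -8 after 16 steps: need 4 steps of +1 and 12 of -1.
Favorable paths: C(16,4) = 1820
Total paths: 2^16 = 65536
P = 1820/65536 = 455/16384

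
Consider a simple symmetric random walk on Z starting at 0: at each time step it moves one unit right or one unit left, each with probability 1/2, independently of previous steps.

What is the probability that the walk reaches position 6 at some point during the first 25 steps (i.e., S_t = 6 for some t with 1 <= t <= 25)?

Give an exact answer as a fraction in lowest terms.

Answer: 962689/4194304

Derivation:
Count via complement. Let g(t,s) = #length-t paths at position s with S_1..S_t all ≠ 6.
g(t,s) = g(t-1,s-1) + g(t-1,s+1) for s ≠ 6; g(t,6) = 0.
t=0: g(0,0)=1
t=1: g(1,-1)=1 g(1,1)=1
t=2: g(2,-2)=1 g(2,0)=2 g(2,2)=1
t=3: g(3,-3)=1 g(3,-1)=3 g(3,1)=3 g(3,3)=1
t=4: g(4,-4)=1 g(4,-2)=4 g(4,0)=6 g(4,2)=4 g(4,4)=1
t=5: g(5,-5)=1 g(5,-3)=5 g(5,-1)=10 g(5,1)=10 g(5,3)=5 g(5,5)=1
t=6: g(6,-6)=1 g(6,-4)=6 g(6,-2)=15 g(6,0)=20 g(6,2)=15 g(6,4)=6
t=7: g(7,-7)=1 g(7,-5)=7 g(7,-3)=21 g(7,-1)=35 g(7,1)=35 g(7,3)=21 g(7,5)=6
t=8: g(8,-8)=1 g(8,-6)=8 g(8,-4)=28 g(8,-2)=56 g(8,0)=70 g(8,2)=56 g(8,4)=27
t=9: g(9,-9)=1 g(9,-7)=9 g(9,-5)=36 g(9,-3)=84 g(9,-1)=126 g(9,1)=126 g(9,3)=83 g(9,5)=27
t=10: g(10,-10)=1 g(10,-8)=10 g(10,-6)=45 g(10,-4)=120 g(10,-2)=210 g(10,0)=252 g(10,2)=209 g(10,4)=110
t=11: g(11,-11)=1 g(11,-9)=11 g(11,-7)=55 g(11,-5)=165 g(11,-3)=330 g(11,-1)=462 g(11,1)=461 g(11,3)=319 g(11,5)=110
t=12: g(12,-12)=1 g(12,-10)=12 g(12,-8)=66 g(12,-6)=220 g(12,-4)=495 g(12,-2)=792 g(12,0)=923 g(12,2)=780 g(12,4)=429
t=13: g(13,-13)=1 g(13,-11)=13 g(13,-9)=78 g(13,-7)=286 g(13,-5)=715 g(13,-3)=1287 g(13,-1)=1715 g(13,1)=1703 g(13,3)=1209 g(13,5)=429
t=14: g(14,-14)=1 g(14,-12)=14 g(14,-10)=91 g(14,-8)=364 g(14,-6)=1001 g(14,-4)=2002 g(14,-2)=3002 g(14,0)=3418 g(14,2)=2912 g(14,4)=1638
t=15: g(15,-15)=1 g(15,-13)=15 g(15,-11)=105 g(15,-9)=455 g(15,-7)=1365 g(15,-5)=3003 g(15,-3)=5004 g(15,-1)=6420 g(15,1)=6330 g(15,3)=4550 g(15,5)=1638
t=16: g(16,-16)=1 g(16,-14)=16 g(16,-12)=120 g(16,-10)=560 g(16,-8)=1820 g(16,-6)=4368 g(16,-4)=8007 g(16,-2)=11424 g(16,0)=12750 g(16,2)=10880 g(16,4)=6188
t=17: g(17,-17)=1 g(17,-15)=17 g(17,-13)=136 g(17,-11)=680 g(17,-9)=2380 g(17,-7)=6188 g(17,-5)=12375 g(17,-3)=19431 g(17,-1)=24174 g(17,1)=23630 g(17,3)=17068 g(17,5)=6188
t=18: g(18,-18)=1 g(18,-16)=18 g(18,-14)=153 g(18,-12)=816 g(18,-10)=3060 g(18,-8)=8568 g(18,-6)=18563 g(18,-4)=31806 g(18,-2)=43605 g(18,0)=47804 g(18,2)=40698 g(18,4)=23256
t=19: g(19,-19)=1 g(19,-17)=19 g(19,-15)=171 g(19,-13)=969 g(19,-11)=3876 g(19,-9)=11628 g(19,-7)=27131 g(19,-5)=50369 g(19,-3)=75411 g(19,-1)=91409 g(19,1)=88502 g(19,3)=63954 g(19,5)=23256
t=20: g(20,-20)=1 g(20,-18)=20 g(20,-16)=190 g(20,-14)=1140 g(20,-12)=4845 g(20,-10)=15504 g(20,-8)=38759 g(20,-6)=77500 g(20,-4)=125780 g(20,-2)=166820 g(20,0)=179911 g(20,2)=152456 g(20,4)=87210
t=21: g(21,-21)=1 g(21,-19)=21 g(21,-17)=210 g(21,-15)=1330 g(21,-13)=5985 g(21,-11)=20349 g(21,-9)=54263 g(21,-7)=116259 g(21,-5)=203280 g(21,-3)=292600 g(21,-1)=346731 g(21,1)=332367 g(21,3)=239666 g(21,5)=87210
t=22: g(22,-22)=1 g(22,-20)=22 g(22,-18)=231 g(22,-16)=1540 g(22,-14)=7315 g(22,-12)=26334 g(22,-10)=74612 g(22,-8)=170522 g(22,-6)=319539 g(22,-4)=495880 g(22,-2)=639331 g(22,0)=679098 g(22,2)=572033 g(22,4)=326876
t=23: g(23,-23)=1 g(23,-21)=23 g(23,-19)=253 g(23,-17)=1771 g(23,-15)=8855 g(23,-13)=33649 g(23,-11)=100946 g(23,-9)=245134 g(23,-7)=490061 g(23,-5)=815419 g(23,-3)=1135211 g(23,-1)=1318429 g(23,1)=1251131 g(23,3)=898909 g(23,5)=326876
t=24: g(24,-24)=1 g(24,-22)=24 g(24,-20)=276 g(24,-18)=2024 g(24,-16)=10626 g(24,-14)=42504 g(24,-12)=134595 g(24,-10)=346080 g(24,-8)=735195 g(24,-6)=1305480 g(24,-4)=1950630 g(24,-2)=2453640 g(24,0)=2569560 g(24,2)=2150040 g(24,4)=1225785
t=25: g(25,-25)=1 g(25,-23)=25 g(25,-21)=300 g(25,-19)=2300 g(25,-17)=12650 g(25,-15)=53130 g(25,-13)=177099 g(25,-11)=480675 g(25,-9)=1081275 g(25,-7)=2040675 g(25,-5)=3256110 g(25,-3)=4404270 g(25,-1)=5023200 g(25,1)=4719600 g(25,3)=3375825 g(25,5)=1225785
Paths never hitting 6: Σ_s g(25,s) = 25852920
Paths hitting 6: 2^25 - 25852920 = 7701512
P = 7701512/33554432 = 962689/4194304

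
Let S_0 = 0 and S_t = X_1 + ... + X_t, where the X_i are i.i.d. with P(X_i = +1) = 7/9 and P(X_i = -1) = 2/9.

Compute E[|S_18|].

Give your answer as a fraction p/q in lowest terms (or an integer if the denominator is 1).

S_18 takes values m ≡ 0 (mod 2) with |m| ≤ 18; P(S_18=m) = C(18,(18+m)/2) · (7/9)^((18+m)/2) · (2/9)^((18-m)/2).
Distribution: P(S=-18)=262144/150094635296999121, P(S=-16)=1835008/16677181699666569, P(S=-14)=54591488/16677181699666569, P(S=-12)=3057123328/50031545098999707, P(S=-10)=13374914560/16677181699666569, P(S=-8)=131074162688/16677181699666569, P(S=-6)=2981937201152/50031545098999707, P(S=-4)=5963874402304/16677181699666569, P(S=-2)=28701145561088/16677181699666569, P(S=0)=1004540094638080/150094635296999121, P(S=2)=351589033123328/16677181699666569, P(S=4)=894953902495744/16677181699666569, P(S=6)=5481592652786432/50031545098999707, P(S=8)=2951626813038848/16677181699666569, P(S=10)=3689533516298560/16677181699666569, P(S=12)=10330693845635968/50031545098999707, P(S=14)=2259839278732868/16677181699666569, P(S=16)=930522055948828/16677181699666569, P(S=18)=1628413597910449/150094635296999121
E[|S_18|] = Σ_m |m|·P(S_18=m) = 166948651053144410/16677181699666569

Answer: 166948651053144410/16677181699666569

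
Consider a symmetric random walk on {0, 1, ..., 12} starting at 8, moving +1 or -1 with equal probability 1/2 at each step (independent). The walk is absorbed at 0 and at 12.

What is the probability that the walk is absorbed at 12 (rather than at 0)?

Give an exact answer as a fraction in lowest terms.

Answer: 2/3

Derivation:
Symmetric walk (p = 1/2): the harmonic-function argument gives P(hit 12 before 0 | start at 8) = a/N.
P = 8/12 = 2/3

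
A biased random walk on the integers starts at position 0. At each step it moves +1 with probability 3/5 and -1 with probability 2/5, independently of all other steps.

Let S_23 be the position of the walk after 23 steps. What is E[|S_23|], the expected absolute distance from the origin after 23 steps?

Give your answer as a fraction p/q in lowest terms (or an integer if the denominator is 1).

Answer: 13028720725784579/2384185791015625

Derivation:
S_23 takes values m ≡ 1 (mod 2) with |m| ≤ 23; P(S_23=m) = C(23,(23+m)/2) · (3/5)^((23+m)/2) · (2/5)^((23-m)/2).
Distribution: P(S=-23)=8388608/11920928955078125, P(S=-21)=289406976/11920928955078125, P(S=-19)=4775215104/11920928955078125, P(S=-17)=50139758592/11920928955078125, P(S=-15)=75209637888/2384185791015625, P(S=-13)=2143474679808/11920928955078125, P(S=-11)=9645636059136/11920928955078125, P(S=-9)=35137674215424/11920928955078125, P(S=-7)=105413022646272/11920928955078125, P(S=-5)=52706511323136/2384185791015625, P(S=-3)=553418368892928/11920928955078125, P(S=-1)=981059835764736/11920928955078125, P(S=1)=1471589753647104/11920928955078125, P(S=3)=1867786995013632/11920928955078125, P(S=5)=400240070360064/2384185791015625, P(S=7)=1801080316620288/11920928955078125, P(S=9)=1350810237465216/11920928955078125, P(S=11)=834323970199104/11920928955078125, P(S=13)=417161985099552/11920928955078125, P(S=15)=32933840928912/2384185791015625, P(S=17)=49400761393368/11920928955078125, P(S=19)=10585877441436/11920928955078125, P(S=21)=1443528742014/11920928955078125, P(S=23)=94143178827/11920928955078125
E[|S_23|] = Σ_m |m|·P(S_23=m) = 13028720725784579/2384185791015625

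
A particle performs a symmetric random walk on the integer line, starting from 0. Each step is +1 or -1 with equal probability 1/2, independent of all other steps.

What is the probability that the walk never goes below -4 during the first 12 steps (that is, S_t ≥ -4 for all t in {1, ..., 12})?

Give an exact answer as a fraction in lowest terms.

Let f(t,s) = #length-t paths at position s with S_1..S_t all ≥ -4.
f(t,s) = f(t-1,s-1) + f(t-1,s+1) for s ≥ -4; f(t,s) = 0 for s < -4.
t=0: f(0,0)=1
t=1: f(1,-1)=1 f(1,1)=1
t=2: f(2,-2)=1 f(2,0)=2 f(2,2)=1
t=3: f(3,-3)=1 f(3,-1)=3 f(3,1)=3 f(3,3)=1
t=4: f(4,-4)=1 f(4,-2)=4 f(4,0)=6 f(4,2)=4 f(4,4)=1
t=5: f(5,-3)=5 f(5,-1)=10 f(5,1)=10 f(5,3)=5 f(5,5)=1
t=6: f(6,-4)=5 f(6,-2)=15 f(6,0)=20 f(6,2)=15 f(6,4)=6 f(6,6)=1
t=7: f(7,-3)=20 f(7,-1)=35 f(7,1)=35 f(7,3)=21 f(7,5)=7 f(7,7)=1
t=8: f(8,-4)=20 f(8,-2)=55 f(8,0)=70 f(8,2)=56 f(8,4)=28 f(8,6)=8 f(8,8)=1
t=9: f(9,-3)=75 f(9,-1)=125 f(9,1)=126 f(9,3)=84 f(9,5)=36 f(9,7)=9 f(9,9)=1
t=10: f(10,-4)=75 f(10,-2)=200 f(10,0)=251 f(10,2)=210 f(10,4)=120 f(10,6)=45 f(10,8)=10 f(10,10)=1
t=11: f(11,-3)=275 f(11,-1)=451 f(11,1)=461 f(11,3)=330 f(11,5)=165 f(11,7)=55 f(11,9)=11 f(11,11)=1
t=12: f(12,-4)=275 f(12,-2)=726 f(12,0)=912 f(12,2)=791 f(12,4)=495 f(12,6)=220 f(12,8)=66 f(12,10)=12 f(12,12)=1
Σ_s f(12,s) = 3498
P = 3498/4096 = 1749/2048

Answer: 1749/2048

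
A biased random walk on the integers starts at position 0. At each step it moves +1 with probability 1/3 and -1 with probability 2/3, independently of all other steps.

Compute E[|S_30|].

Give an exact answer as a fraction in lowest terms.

Answer: 8572735215010/847288609443

Derivation:
S_30 takes values m ≡ 0 (mod 2) with |m| ≤ 30; P(S_30=m) = C(30,(30+m)/2) · (1/3)^((30+m)/2) · (2/3)^((30-m)/2).
Distribution: P(S=-30)=1073741824/205891132094649, P(S=-28)=5368709120/68630377364883, P(S=-26)=38923141120/68630377364883, P(S=-24)=544923975680/205891132094649, P(S=-22)=68115496960/7625597484987, P(S=-20)=177100292096/7625597484987, P(S=-18)=1106876825600/22876792454961, P(S=-16)=632501043200/7625597484987, P(S=-14)=909220249600/7625597484987, P(S=-12)=10001422745600/68630377364883, P(S=-10)=3500497960960/22876792454961, P(S=-8)=3182270873600/22876792454961, P(S=-6)=7557893324800/68630377364883, P(S=-4)=581376409600/7625597484987, P(S=-2)=352978534400/7625597484987, P(S=0)=564765655040/22876792454961, P(S=2)=88244633600/7625597484987, P(S=4)=36336025600/7625597484987, P(S=6)=118092083200/68630377364883, P(S=8)=12430745600/22876792454961, P(S=10)=3418455040/22876792454961, P(S=12)=2441753600/68630377364883, P(S=14)=55494400/7625597484987, P(S=16)=9651200/7625597484987, P(S=18)=4222400/22876792454961, P(S=20)=168896/7625597484987, P(S=22)=16240/7625597484987, P(S=24)=32480/205891132094649, P(S=26)=580/68630377364883, P(S=28)=20/68630377364883, P(S=30)=1/205891132094649
E[|S_30|] = Σ_m |m|·P(S_30=m) = 8572735215010/847288609443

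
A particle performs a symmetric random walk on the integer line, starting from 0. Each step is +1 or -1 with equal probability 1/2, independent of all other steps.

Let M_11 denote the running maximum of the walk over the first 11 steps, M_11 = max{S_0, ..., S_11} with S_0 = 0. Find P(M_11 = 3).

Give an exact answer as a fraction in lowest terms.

Answer: 165/1024

Derivation:
Let M_11 = max(S_0,...,S_11). Use the reflection principle: for j ≥ 1, #{paths with M_11 ≥ j} = #{S_11 ≥ j} + #{S_11 ≥ j+1}.
By reflection, #{M_11 ≥ 3} = #{S_11 ≥ 3} + #{S_11 ≥ 4} = 562 + 232 = 794.
#{M_11 ≥ 4} = #{S_11 ≥ 4} + #{S_11 ≥ 5} = 232 + 232 = 464.
#{M_11 = 3} = 794 - 464 = 330.
P(M_11 = 3) = 330/2048 = 165/1024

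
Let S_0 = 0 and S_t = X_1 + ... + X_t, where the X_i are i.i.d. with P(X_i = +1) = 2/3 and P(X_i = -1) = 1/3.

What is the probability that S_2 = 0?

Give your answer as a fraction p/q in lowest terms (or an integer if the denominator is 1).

To be at 0 after 2 steps: need exactly 1 step of +1 and 1 of -1.
Number of such sequences: C(2,1) = 2
Each has probability (2/3)^1 · (1/3)^1 = 2/9
P = 2 · 2/9 = 4/9

Answer: 4/9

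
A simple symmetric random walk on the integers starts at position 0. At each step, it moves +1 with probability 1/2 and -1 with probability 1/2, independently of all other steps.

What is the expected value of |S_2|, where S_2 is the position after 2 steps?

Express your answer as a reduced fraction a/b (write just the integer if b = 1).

S_2 takes values m ≡ 0 (mod 2) with |m| ≤ 2; P(S_2=m) = C(2,(2+m)/2)/2^2.
Total paths: 2^2 = 4
Distribution: P(S=-2)=1/4, P(S=0)=2/4, P(S=2)=1/4
E[|S_2|] = Σ_m |m|·P(S_2=m) = 4/4 = 1

Answer: 1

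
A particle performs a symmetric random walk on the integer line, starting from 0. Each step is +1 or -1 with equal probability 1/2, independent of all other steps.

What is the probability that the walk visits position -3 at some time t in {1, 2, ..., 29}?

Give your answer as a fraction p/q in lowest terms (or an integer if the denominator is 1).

Answer: 313889477/536870912

Derivation:
Count via complement. Let g(t,s) = #length-t paths at position s with S_1..S_t all ≠ -3.
g(t,s) = g(t-1,s-1) + g(t-1,s+1) for s ≠ -3; g(t,-3) = 0.
t=0: g(0,0)=1
t=1: g(1,-1)=1 g(1,1)=1
t=2: g(2,-2)=1 g(2,0)=2 g(2,2)=1
t=3: g(3,-1)=3 g(3,1)=3 g(3,3)=1
t=4: g(4,-2)=3 g(4,0)=6 g(4,2)=4 g(4,4)=1
t=5: g(5,-1)=9 g(5,1)=10 g(5,3)=5 g(5,5)=1
t=6: g(6,-2)=9 g(6,0)=19 g(6,2)=15 g(6,4)=6 g(6,6)=1
t=7: g(7,-1)=28 g(7,1)=34 g(7,3)=21 g(7,5)=7 g(7,7)=1
t=8: g(8,-2)=28 g(8,0)=62 g(8,2)=55 g(8,4)=28 g(8,6)=8 g(8,8)=1
t=9: g(9,-1)=90 g(9,1)=117 g(9,3)=83 g(9,5)=36 g(9,7)=9 g(9,9)=1
t=10: g(10,-2)=90 g(10,0)=207 g(10,2)=200 g(10,4)=119 g(10,6)=45 g(10,8)=10 g(10,10)=1
t=11: g(11,-1)=297 g(11,1)=407 g(11,3)=319 g(11,5)=164 g(11,7)=55 g(11,9)=11 g(11,11)=1
t=12: g(12,-2)=297 g(12,0)=704 g(12,2)=726 g(12,4)=483 g(12,6)=219 g(12,8)=66 g(12,10)=12 g(12,12)=1
t=13: g(13,-1)=1001 g(13,1)=1430 g(13,3)=1209 g(13,5)=702 g(13,7)=285 g(13,9)=78 g(13,11)=13 g(13,13)=1
t=14: g(14,-2)=1001 g(14,0)=2431 g(14,2)=2639 g(14,4)=1911 g(14,6)=987 g(14,8)=363 g(14,10)=91 g(14,12)=14 g(14,14)=1
t=15: g(15,-1)=3432 g(15,1)=5070 g(15,3)=4550 g(15,5)=2898 g(15,7)=1350 g(15,9)=454 g(15,11)=105 g(15,13)=15 g(15,15)=1
t=16: g(16,-2)=3432 g(16,0)=8502 g(16,2)=9620 g(16,4)=7448 g(16,6)=4248 g(16,8)=1804 g(16,10)=559 g(16,12)=120 g(16,14)=16 g(16,16)=1
t=17: g(17,-1)=11934 g(17,1)=18122 g(17,3)=17068 g(17,5)=11696 g(17,7)=6052 g(17,9)=2363 g(17,11)=679 g(17,13)=136 g(17,15)=17 g(17,17)=1
t=18: g(18,-2)=11934 g(18,0)=30056 g(18,2)=35190 g(18,4)=28764 g(18,6)=17748 g(18,8)=8415 g(18,10)=3042 g(18,12)=815 g(18,14)=153 g(18,16)=18 g(18,18)=1
t=19: g(19,-1)=41990 g(19,1)=65246 g(19,3)=63954 g(19,5)=46512 g(19,7)=26163 g(19,9)=11457 g(19,11)=3857 g(19,13)=968 g(19,15)=171 g(19,17)=19 g(19,19)=1
t=20: g(20,-2)=41990 g(20,0)=107236 g(20,2)=129200 g(20,4)=110466 g(20,6)=72675 g(20,8)=37620 g(20,10)=15314 g(20,12)=4825 g(20,14)=1139 g(20,16)=190 g(20,18)=20 g(20,20)=1
t=21: g(21,-1)=149226 g(21,1)=236436 g(21,3)=239666 g(21,5)=183141 g(21,7)=110295 g(21,9)=52934 g(21,11)=20139 g(21,13)=5964 g(21,15)=1329 g(21,17)=210 g(21,19)=21 g(21,21)=1
t=22: g(22,-2)=149226 g(22,0)=385662 g(22,2)=476102 g(22,4)=422807 g(22,6)=293436 g(22,8)=163229 g(22,10)=73073 g(22,12)=26103 g(22,14)=7293 g(22,16)=1539 g(22,18)=231 g(22,20)=22 g(22,22)=1
t=23: g(23,-1)=534888 g(23,1)=861764 g(23,3)=898909 g(23,5)=716243 g(23,7)=456665 g(23,9)=236302 g(23,11)=99176 g(23,13)=33396 g(23,15)=8832 g(23,17)=1770 g(23,19)=253 g(23,21)=23 g(23,23)=1
t=24: g(24,-2)=534888 g(24,0)=1396652 g(24,2)=1760673 g(24,4)=1615152 g(24,6)=1172908 g(24,8)=692967 g(24,10)=335478 g(24,12)=132572 g(24,14)=42228 g(24,16)=10602 g(24,18)=2023 g(24,20)=276 g(24,22)=24 g(24,24)=1
t=25: g(25,-1)=1931540 g(25,1)=3157325 g(25,3)=3375825 g(25,5)=2788060 g(25,7)=1865875 g(25,9)=1028445 g(25,11)=468050 g(25,13)=174800 g(25,15)=52830 g(25,17)=12625 g(25,19)=2299 g(25,21)=300 g(25,23)=25 g(25,25)=1
t=26: g(26,-2)=1931540 g(26,0)=5088865 g(26,2)=6533150 g(26,4)=6163885 g(26,6)=4653935 g(26,8)=2894320 g(26,10)=1496495 g(26,12)=642850 g(26,14)=227630 g(26,16)=65455 g(26,18)=14924 g(26,20)=2599 g(26,22)=325 g(26,24)=26 g(26,26)=1
t=27: g(27,-1)=7020405 g(27,1)=11622015 g(27,3)=12697035 g(27,5)=10817820 g(27,7)=7548255 g(27,9)=4390815 g(27,11)=2139345 g(27,13)=870480 g(27,15)=293085 g(27,17)=80379 g(27,19)=17523 g(27,21)=2924 g(27,23)=351 g(27,25)=27 g(27,27)=1
t=28: g(28,-2)=7020405 g(28,0)=18642420 g(28,2)=24319050 g(28,4)=23514855 g(28,6)=18366075 g(28,8)=11939070 g(28,10)=6530160 g(28,12)=3009825 g(28,14)=1163565 g(28,16)=373464 g(28,18)=97902 g(28,20)=20447 g(28,22)=3275 g(28,24)=378 g(28,26)=28 g(28,28)=1
t=29: g(29,-1)=25662825 g(29,1)=42961470 g(29,3)=47833905 g(29,5)=41880930 g(29,7)=30305145 g(29,9)=18469230 g(29,11)=9539985 g(29,13)=4173390 g(29,15)=1537029 g(29,17)=471366 g(29,19)=118349 g(29,21)=23722 g(29,23)=3653 g(29,25)=406 g(29,27)=29 g(29,29)=1
Paths never hitting -3: Σ_s g(29,s) = 222981435
Paths hitting -3: 2^29 - 222981435 = 313889477
P = 313889477/536870912 = 313889477/536870912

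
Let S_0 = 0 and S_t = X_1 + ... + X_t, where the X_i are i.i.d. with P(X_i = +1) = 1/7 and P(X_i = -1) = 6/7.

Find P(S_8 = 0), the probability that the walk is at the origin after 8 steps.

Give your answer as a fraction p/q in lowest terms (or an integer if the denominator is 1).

Answer: 12960/823543

Derivation:
To be at 0 after 8 steps: need exactly 4 steps of +1 and 4 of -1.
Number of such sequences: C(8,4) = 70
Each has probability (1/7)^4 · (6/7)^4 = 1296/5764801
P = 70 · 1296/5764801 = 12960/823543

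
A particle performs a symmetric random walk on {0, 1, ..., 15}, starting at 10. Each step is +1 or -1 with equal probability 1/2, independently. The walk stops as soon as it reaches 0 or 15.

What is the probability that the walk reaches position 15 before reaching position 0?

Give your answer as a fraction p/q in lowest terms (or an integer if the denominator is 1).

Symmetric walk (p = 1/2): the harmonic-function argument gives P(hit 15 before 0 | start at 10) = a/N.
P = 10/15 = 2/3

Answer: 2/3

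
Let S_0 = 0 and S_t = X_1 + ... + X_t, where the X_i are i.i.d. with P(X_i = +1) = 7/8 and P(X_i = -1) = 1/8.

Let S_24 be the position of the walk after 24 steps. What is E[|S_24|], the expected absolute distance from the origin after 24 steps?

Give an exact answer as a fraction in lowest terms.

S_24 takes values m ≡ 0 (mod 2) with |m| ≤ 24; P(S_24=m) = C(24,(24+m)/2) · (7/8)^((24+m)/2) · (1/8)^((24-m)/2).
Distribution: P(S=-24)=1/4722366482869645213696, P(S=-22)=21/590295810358705651712, P(S=-20)=3381/1180591620717411303424, P(S=-18)=86779/590295810358705651712, P(S=-16)=12756513/2361183241434822606848, P(S=-14)=89295591/590295810358705651712, P(S=-12)=3958771201/1180591620717411303424, P(S=-10)=35628940809/590295810358705651712, P(S=-8)=4239843956271/4722366482869645213696, P(S=-6)=3297656410433/295147905179352825856, P(S=-4)=69250784619093/590295810358705651712, P(S=-2)=308480767848687/295147905179352825856, P(S=0)=9357249958076839/1180591620717411303424, P(S=2)=15115557624585663/295147905179352825856, P(S=4)=166271133870442293/590295810358705651712, P(S=6)=387965979031032017/295147905179352825856, P(S=8)=24441856678955017071/4722366482869645213696, P(S=10)=10064293926628536441/590295810358705651712, P(S=12)=54794489156088698401/1180591620717411303424, P(S=14)=60562330119887508759/590295810358705651712, P(S=16)=423936310839212561313/2361183241434822606848, P(S=18)=141312103613070853771/590295810358705651712, P(S=20)=269777652352226175381/1180591620717411303424, P(S=22)=82106242020242749029/590295810358705651712, P(S=24)=191581231380566414401/4722366482869645213696
E[|S_24|] = Σ_m |m|·P(S_24=m) = 2656331924173813206957/147573952589676412928

Answer: 2656331924173813206957/147573952589676412928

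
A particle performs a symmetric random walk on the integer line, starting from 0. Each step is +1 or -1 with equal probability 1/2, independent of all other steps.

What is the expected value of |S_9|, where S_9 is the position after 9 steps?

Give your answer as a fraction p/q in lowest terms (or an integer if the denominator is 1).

Answer: 315/128

Derivation:
S_9 takes values m ≡ 1 (mod 2) with |m| ≤ 9; P(S_9=m) = C(9,(9+m)/2)/2^9.
Total paths: 2^9 = 512
Distribution: P(S=-9)=1/512, P(S=-7)=9/512, P(S=-5)=36/512, P(S=-3)=84/512, P(S=-1)=126/512, P(S=1)=126/512, P(S=3)=84/512, P(S=5)=36/512, P(S=7)=9/512, P(S=9)=1/512
E[|S_9|] = Σ_m |m|·P(S_9=m) = 1260/512 = 315/128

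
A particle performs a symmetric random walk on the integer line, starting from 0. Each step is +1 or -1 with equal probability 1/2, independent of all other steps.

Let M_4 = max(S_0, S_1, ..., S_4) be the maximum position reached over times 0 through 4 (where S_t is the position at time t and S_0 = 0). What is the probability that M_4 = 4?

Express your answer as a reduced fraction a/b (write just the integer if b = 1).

Let M_4 = max(S_0,...,S_4). Use the reflection principle: for j ≥ 1, #{paths with M_4 ≥ j} = #{S_4 ≥ j} + #{S_4 ≥ j+1}.
By reflection, #{M_4 ≥ 4} = #{S_4 ≥ 4} + #{S_4 ≥ 5} = 1 + 0 = 1.
#{M_4 ≥ 5} = #{S_4 ≥ 5} + #{S_4 ≥ 6} = 0 + 0 = 0.
#{M_4 = 4} = 1 - 0 = 1.
P(M_4 = 4) = 1/16 = 1/16

Answer: 1/16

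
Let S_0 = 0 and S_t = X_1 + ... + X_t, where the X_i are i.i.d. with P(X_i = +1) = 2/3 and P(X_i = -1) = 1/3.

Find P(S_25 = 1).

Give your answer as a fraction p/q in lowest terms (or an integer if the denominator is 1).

Answer: 42600857600/847288609443

Derivation:
To reach position 1 after 25 steps: need 13 steps of +1 and 12 steps of -1.
Number of such sequences: C(25,13) = 5200300
Each has probability (2/3)^13 · (1/3)^12 = 8192/847288609443
P = 5200300 · 8192/847288609443 = 42600857600/847288609443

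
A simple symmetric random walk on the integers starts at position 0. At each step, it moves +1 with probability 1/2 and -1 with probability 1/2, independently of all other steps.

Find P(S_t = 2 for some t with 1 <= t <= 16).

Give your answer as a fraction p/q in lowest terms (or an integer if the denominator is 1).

Count via complement. Let g(t,s) = #length-t paths at position s with S_1..S_t all ≠ 2.
g(t,s) = g(t-1,s-1) + g(t-1,s+1) for s ≠ 2; g(t,2) = 0.
t=0: g(0,0)=1
t=1: g(1,-1)=1 g(1,1)=1
t=2: g(2,-2)=1 g(2,0)=2
t=3: g(3,-3)=1 g(3,-1)=3 g(3,1)=2
t=4: g(4,-4)=1 g(4,-2)=4 g(4,0)=5
t=5: g(5,-5)=1 g(5,-3)=5 g(5,-1)=9 g(5,1)=5
t=6: g(6,-6)=1 g(6,-4)=6 g(6,-2)=14 g(6,0)=14
t=7: g(7,-7)=1 g(7,-5)=7 g(7,-3)=20 g(7,-1)=28 g(7,1)=14
t=8: g(8,-8)=1 g(8,-6)=8 g(8,-4)=27 g(8,-2)=48 g(8,0)=42
t=9: g(9,-9)=1 g(9,-7)=9 g(9,-5)=35 g(9,-3)=75 g(9,-1)=90 g(9,1)=42
t=10: g(10,-10)=1 g(10,-8)=10 g(10,-6)=44 g(10,-4)=110 g(10,-2)=165 g(10,0)=132
t=11: g(11,-11)=1 g(11,-9)=11 g(11,-7)=54 g(11,-5)=154 g(11,-3)=275 g(11,-1)=297 g(11,1)=132
t=12: g(12,-12)=1 g(12,-10)=12 g(12,-8)=65 g(12,-6)=208 g(12,-4)=429 g(12,-2)=572 g(12,0)=429
t=13: g(13,-13)=1 g(13,-11)=13 g(13,-9)=77 g(13,-7)=273 g(13,-5)=637 g(13,-3)=1001 g(13,-1)=1001 g(13,1)=429
t=14: g(14,-14)=1 g(14,-12)=14 g(14,-10)=90 g(14,-8)=350 g(14,-6)=910 g(14,-4)=1638 g(14,-2)=2002 g(14,0)=1430
t=15: g(15,-15)=1 g(15,-13)=15 g(15,-11)=104 g(15,-9)=440 g(15,-7)=1260 g(15,-5)=2548 g(15,-3)=3640 g(15,-1)=3432 g(15,1)=1430
t=16: g(16,-16)=1 g(16,-14)=16 g(16,-12)=119 g(16,-10)=544 g(16,-8)=1700 g(16,-6)=3808 g(16,-4)=6188 g(16,-2)=7072 g(16,0)=4862
Paths never hitting 2: Σ_s g(16,s) = 24310
Paths hitting 2: 2^16 - 24310 = 41226
P = 41226/65536 = 20613/32768

Answer: 20613/32768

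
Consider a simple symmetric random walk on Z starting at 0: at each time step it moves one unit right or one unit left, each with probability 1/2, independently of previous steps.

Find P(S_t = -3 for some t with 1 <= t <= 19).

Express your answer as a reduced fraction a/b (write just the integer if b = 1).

Answer: 131975/262144

Derivation:
Count via complement. Let g(t,s) = #length-t paths at position s with S_1..S_t all ≠ -3.
g(t,s) = g(t-1,s-1) + g(t-1,s+1) for s ≠ -3; g(t,-3) = 0.
t=0: g(0,0)=1
t=1: g(1,-1)=1 g(1,1)=1
t=2: g(2,-2)=1 g(2,0)=2 g(2,2)=1
t=3: g(3,-1)=3 g(3,1)=3 g(3,3)=1
t=4: g(4,-2)=3 g(4,0)=6 g(4,2)=4 g(4,4)=1
t=5: g(5,-1)=9 g(5,1)=10 g(5,3)=5 g(5,5)=1
t=6: g(6,-2)=9 g(6,0)=19 g(6,2)=15 g(6,4)=6 g(6,6)=1
t=7: g(7,-1)=28 g(7,1)=34 g(7,3)=21 g(7,5)=7 g(7,7)=1
t=8: g(8,-2)=28 g(8,0)=62 g(8,2)=55 g(8,4)=28 g(8,6)=8 g(8,8)=1
t=9: g(9,-1)=90 g(9,1)=117 g(9,3)=83 g(9,5)=36 g(9,7)=9 g(9,9)=1
t=10: g(10,-2)=90 g(10,0)=207 g(10,2)=200 g(10,4)=119 g(10,6)=45 g(10,8)=10 g(10,10)=1
t=11: g(11,-1)=297 g(11,1)=407 g(11,3)=319 g(11,5)=164 g(11,7)=55 g(11,9)=11 g(11,11)=1
t=12: g(12,-2)=297 g(12,0)=704 g(12,2)=726 g(12,4)=483 g(12,6)=219 g(12,8)=66 g(12,10)=12 g(12,12)=1
t=13: g(13,-1)=1001 g(13,1)=1430 g(13,3)=1209 g(13,5)=702 g(13,7)=285 g(13,9)=78 g(13,11)=13 g(13,13)=1
t=14: g(14,-2)=1001 g(14,0)=2431 g(14,2)=2639 g(14,4)=1911 g(14,6)=987 g(14,8)=363 g(14,10)=91 g(14,12)=14 g(14,14)=1
t=15: g(15,-1)=3432 g(15,1)=5070 g(15,3)=4550 g(15,5)=2898 g(15,7)=1350 g(15,9)=454 g(15,11)=105 g(15,13)=15 g(15,15)=1
t=16: g(16,-2)=3432 g(16,0)=8502 g(16,2)=9620 g(16,4)=7448 g(16,6)=4248 g(16,8)=1804 g(16,10)=559 g(16,12)=120 g(16,14)=16 g(16,16)=1
t=17: g(17,-1)=11934 g(17,1)=18122 g(17,3)=17068 g(17,5)=11696 g(17,7)=6052 g(17,9)=2363 g(17,11)=679 g(17,13)=136 g(17,15)=17 g(17,17)=1
t=18: g(18,-2)=11934 g(18,0)=30056 g(18,2)=35190 g(18,4)=28764 g(18,6)=17748 g(18,8)=8415 g(18,10)=3042 g(18,12)=815 g(18,14)=153 g(18,16)=18 g(18,18)=1
t=19: g(19,-1)=41990 g(19,1)=65246 g(19,3)=63954 g(19,5)=46512 g(19,7)=26163 g(19,9)=11457 g(19,11)=3857 g(19,13)=968 g(19,15)=171 g(19,17)=19 g(19,19)=1
Paths never hitting -3: Σ_s g(19,s) = 260338
Paths hitting -3: 2^19 - 260338 = 263950
P = 263950/524288 = 131975/262144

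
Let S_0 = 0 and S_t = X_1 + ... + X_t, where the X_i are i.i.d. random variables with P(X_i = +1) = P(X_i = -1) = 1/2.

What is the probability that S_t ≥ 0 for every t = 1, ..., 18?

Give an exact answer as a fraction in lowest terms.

Let f(t,s) = #length-t paths at position s with S_1..S_t all ≥ 0.
f(t,s) = f(t-1,s-1) + f(t-1,s+1) for s ≥ 0; f(t,s) = 0 for s < 0.
t=0: f(0,0)=1
t=1: f(1,1)=1
t=2: f(2,0)=1 f(2,2)=1
t=3: f(3,1)=2 f(3,3)=1
t=4: f(4,0)=2 f(4,2)=3 f(4,4)=1
t=5: f(5,1)=5 f(5,3)=4 f(5,5)=1
t=6: f(6,0)=5 f(6,2)=9 f(6,4)=5 f(6,6)=1
t=7: f(7,1)=14 f(7,3)=14 f(7,5)=6 f(7,7)=1
t=8: f(8,0)=14 f(8,2)=28 f(8,4)=20 f(8,6)=7 f(8,8)=1
t=9: f(9,1)=42 f(9,3)=48 f(9,5)=27 f(9,7)=8 f(9,9)=1
t=10: f(10,0)=42 f(10,2)=90 f(10,4)=75 f(10,6)=35 f(10,8)=9 f(10,10)=1
t=11: f(11,1)=132 f(11,3)=165 f(11,5)=110 f(11,7)=44 f(11,9)=10 f(11,11)=1
t=12: f(12,0)=132 f(12,2)=297 f(12,4)=275 f(12,6)=154 f(12,8)=54 f(12,10)=11 f(12,12)=1
t=13: f(13,1)=429 f(13,3)=572 f(13,5)=429 f(13,7)=208 f(13,9)=65 f(13,11)=12 f(13,13)=1
t=14: f(14,0)=429 f(14,2)=1001 f(14,4)=1001 f(14,6)=637 f(14,8)=273 f(14,10)=77 f(14,12)=13 f(14,14)=1
t=15: f(15,1)=1430 f(15,3)=2002 f(15,5)=1638 f(15,7)=910 f(15,9)=350 f(15,11)=90 f(15,13)=14 f(15,15)=1
t=16: f(16,0)=1430 f(16,2)=3432 f(16,4)=3640 f(16,6)=2548 f(16,8)=1260 f(16,10)=440 f(16,12)=104 f(16,14)=15 f(16,16)=1
t=17: f(17,1)=4862 f(17,3)=7072 f(17,5)=6188 f(17,7)=3808 f(17,9)=1700 f(17,11)=544 f(17,13)=119 f(17,15)=16 f(17,17)=1
t=18: f(18,0)=4862 f(18,2)=11934 f(18,4)=13260 f(18,6)=9996 f(18,8)=5508 f(18,10)=2244 f(18,12)=663 f(18,14)=135 f(18,16)=17 f(18,18)=1
Σ_s f(18,s) = 48620
P = 48620/262144 = 12155/65536

Answer: 12155/65536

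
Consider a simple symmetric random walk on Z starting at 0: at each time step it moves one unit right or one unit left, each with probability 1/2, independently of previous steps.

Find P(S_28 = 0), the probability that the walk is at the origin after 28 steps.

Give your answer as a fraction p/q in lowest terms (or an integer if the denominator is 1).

Answer: 5014575/33554432

Derivation:
To return to 0 after 28 steps: need exactly 14 steps of +1 and 14 of -1.
Favorable paths: C(28,14) = 40116600
Total paths: 2^28 = 268435456
P = 40116600/268435456 = 5014575/33554432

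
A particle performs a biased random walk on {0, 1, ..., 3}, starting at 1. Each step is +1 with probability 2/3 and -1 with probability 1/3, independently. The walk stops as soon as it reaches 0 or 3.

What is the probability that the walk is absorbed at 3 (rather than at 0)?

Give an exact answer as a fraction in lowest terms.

Answer: 4/7

Derivation:
Biased walk: p = 2/3, q = 1/3, r = q/p = 1/2
Gambler's ruin: P(hit 3 before 0 | start at 1) = (1 - r^a)/(1 - r^N)
r^1 = 1/2; r^3 = 1/8
P = (1 - 1/2) / (1 - 1/8) = 1/2 / 7/8 = 4/7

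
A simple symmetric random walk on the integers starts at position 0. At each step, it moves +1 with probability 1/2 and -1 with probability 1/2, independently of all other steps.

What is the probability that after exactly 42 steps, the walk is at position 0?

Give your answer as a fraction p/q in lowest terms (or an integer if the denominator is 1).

To return to 0 after 42 steps: need exactly 21 steps of +1 and 21 of -1.
Favorable paths: C(42,21) = 538257874440
Total paths: 2^42 = 4398046511104
P = 538257874440/4398046511104 = 67282234305/549755813888

Answer: 67282234305/549755813888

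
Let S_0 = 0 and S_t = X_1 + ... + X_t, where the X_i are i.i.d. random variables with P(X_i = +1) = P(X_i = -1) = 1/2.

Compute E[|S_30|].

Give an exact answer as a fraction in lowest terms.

S_30 takes values m ≡ 0 (mod 2) with |m| ≤ 30; P(S_30=m) = C(30,(30+m)/2)/2^30.
Total paths: 2^30 = 1073741824
Distribution: P(S=-30)=1/1073741824, P(S=-28)=30/1073741824, P(S=-26)=435/1073741824, P(S=-24)=4060/1073741824, P(S=-22)=27405/1073741824, P(S=-20)=142506/1073741824, P(S=-18)=593775/1073741824, P(S=-16)=2035800/1073741824, P(S=-14)=5852925/1073741824, P(S=-12)=14307150/1073741824, P(S=-10)=30045015/1073741824, P(S=-8)=54627300/1073741824, P(S=-6)=86493225/1073741824, P(S=-4)=119759850/1073741824, P(S=-2)=145422675/1073741824, P(S=0)=155117520/1073741824, P(S=2)=145422675/1073741824, P(S=4)=119759850/1073741824, P(S=6)=86493225/1073741824, P(S=8)=54627300/1073741824, P(S=10)=30045015/1073741824, P(S=12)=14307150/1073741824, P(S=14)=5852925/1073741824, P(S=16)=2035800/1073741824, P(S=18)=593775/1073741824, P(S=20)=142506/1073741824, P(S=22)=27405/1073741824, P(S=24)=4060/1073741824, P(S=26)=435/1073741824, P(S=28)=30/1073741824, P(S=30)=1/1073741824
E[|S_30|] = Σ_m |m|·P(S_30=m) = 4653525600/1073741824 = 145422675/33554432

Answer: 145422675/33554432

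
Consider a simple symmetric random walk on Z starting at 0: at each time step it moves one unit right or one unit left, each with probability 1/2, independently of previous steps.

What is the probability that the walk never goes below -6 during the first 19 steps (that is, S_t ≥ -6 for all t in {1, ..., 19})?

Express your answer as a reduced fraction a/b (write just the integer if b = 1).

Answer: 115957/131072

Derivation:
Let f(t,s) = #length-t paths at position s with S_1..S_t all ≥ -6.
f(t,s) = f(t-1,s-1) + f(t-1,s+1) for s ≥ -6; f(t,s) = 0 for s < -6.
t=0: f(0,0)=1
t=1: f(1,-1)=1 f(1,1)=1
t=2: f(2,-2)=1 f(2,0)=2 f(2,2)=1
t=3: f(3,-3)=1 f(3,-1)=3 f(3,1)=3 f(3,3)=1
t=4: f(4,-4)=1 f(4,-2)=4 f(4,0)=6 f(4,2)=4 f(4,4)=1
t=5: f(5,-5)=1 f(5,-3)=5 f(5,-1)=10 f(5,1)=10 f(5,3)=5 f(5,5)=1
t=6: f(6,-6)=1 f(6,-4)=6 f(6,-2)=15 f(6,0)=20 f(6,2)=15 f(6,4)=6 f(6,6)=1
t=7: f(7,-5)=7 f(7,-3)=21 f(7,-1)=35 f(7,1)=35 f(7,3)=21 f(7,5)=7 f(7,7)=1
t=8: f(8,-6)=7 f(8,-4)=28 f(8,-2)=56 f(8,0)=70 f(8,2)=56 f(8,4)=28 f(8,6)=8 f(8,8)=1
t=9: f(9,-5)=35 f(9,-3)=84 f(9,-1)=126 f(9,1)=126 f(9,3)=84 f(9,5)=36 f(9,7)=9 f(9,9)=1
t=10: f(10,-6)=35 f(10,-4)=119 f(10,-2)=210 f(10,0)=252 f(10,2)=210 f(10,4)=120 f(10,6)=45 f(10,8)=10 f(10,10)=1
t=11: f(11,-5)=154 f(11,-3)=329 f(11,-1)=462 f(11,1)=462 f(11,3)=330 f(11,5)=165 f(11,7)=55 f(11,9)=11 f(11,11)=1
t=12: f(12,-6)=154 f(12,-4)=483 f(12,-2)=791 f(12,0)=924 f(12,2)=792 f(12,4)=495 f(12,6)=220 f(12,8)=66 f(12,10)=12 f(12,12)=1
t=13: f(13,-5)=637 f(13,-3)=1274 f(13,-1)=1715 f(13,1)=1716 f(13,3)=1287 f(13,5)=715 f(13,7)=286 f(13,9)=78 f(13,11)=13 f(13,13)=1
t=14: f(14,-6)=637 f(14,-4)=1911 f(14,-2)=2989 f(14,0)=3431 f(14,2)=3003 f(14,4)=2002 f(14,6)=1001 f(14,8)=364 f(14,10)=91 f(14,12)=14 f(14,14)=1
t=15: f(15,-5)=2548 f(15,-3)=4900 f(15,-1)=6420 f(15,1)=6434 f(15,3)=5005 f(15,5)=3003 f(15,7)=1365 f(15,9)=455 f(15,11)=105 f(15,13)=15 f(15,15)=1
t=16: f(16,-6)=2548 f(16,-4)=7448 f(16,-2)=11320 f(16,0)=12854 f(16,2)=11439 f(16,4)=8008 f(16,6)=4368 f(16,8)=1820 f(16,10)=560 f(16,12)=120 f(16,14)=16 f(16,16)=1
t=17: f(17,-5)=9996 f(17,-3)=18768 f(17,-1)=24174 f(17,1)=24293 f(17,3)=19447 f(17,5)=12376 f(17,7)=6188 f(17,9)=2380 f(17,11)=680 f(17,13)=136 f(17,15)=17 f(17,17)=1
t=18: f(18,-6)=9996 f(18,-4)=28764 f(18,-2)=42942 f(18,0)=48467 f(18,2)=43740 f(18,4)=31823 f(18,6)=18564 f(18,8)=8568 f(18,10)=3060 f(18,12)=816 f(18,14)=153 f(18,16)=18 f(18,18)=1
t=19: f(19,-5)=38760 f(19,-3)=71706 f(19,-1)=91409 f(19,1)=92207 f(19,3)=75563 f(19,5)=50387 f(19,7)=27132 f(19,9)=11628 f(19,11)=3876 f(19,13)=969 f(19,15)=171 f(19,17)=19 f(19,19)=1
Σ_s f(19,s) = 463828
P = 463828/524288 = 115957/131072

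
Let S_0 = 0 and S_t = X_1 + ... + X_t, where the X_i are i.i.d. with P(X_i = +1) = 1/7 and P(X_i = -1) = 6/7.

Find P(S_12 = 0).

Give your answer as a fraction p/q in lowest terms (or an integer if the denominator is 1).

To reach position 0 after 12 steps: need 6 steps of +1 and 6 steps of -1.
Number of such sequences: C(12,6) = 924
Each has probability (1/7)^6 · (6/7)^6 = 46656/13841287201
P = 924 · 46656/13841287201 = 6158592/1977326743

Answer: 6158592/1977326743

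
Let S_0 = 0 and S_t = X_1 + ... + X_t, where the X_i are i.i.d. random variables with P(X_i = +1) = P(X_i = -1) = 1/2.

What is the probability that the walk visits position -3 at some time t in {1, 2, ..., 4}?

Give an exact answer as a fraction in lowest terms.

Count via complement. Let g(t,s) = #length-t paths at position s with S_1..S_t all ≠ -3.
g(t,s) = g(t-1,s-1) + g(t-1,s+1) for s ≠ -3; g(t,-3) = 0.
t=0: g(0,0)=1
t=1: g(1,-1)=1 g(1,1)=1
t=2: g(2,-2)=1 g(2,0)=2 g(2,2)=1
t=3: g(3,-1)=3 g(3,1)=3 g(3,3)=1
t=4: g(4,-2)=3 g(4,0)=6 g(4,2)=4 g(4,4)=1
Paths never hitting -3: Σ_s g(4,s) = 14
Paths hitting -3: 2^4 - 14 = 2
P = 2/16 = 1/8

Answer: 1/8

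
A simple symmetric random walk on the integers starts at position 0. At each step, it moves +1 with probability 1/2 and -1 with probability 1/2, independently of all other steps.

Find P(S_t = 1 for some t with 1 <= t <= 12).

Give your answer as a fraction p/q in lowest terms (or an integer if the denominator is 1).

Answer: 793/1024

Derivation:
Count via complement. Let g(t,s) = #length-t paths at position s with S_1..S_t all ≠ 1.
g(t,s) = g(t-1,s-1) + g(t-1,s+1) for s ≠ 1; g(t,1) = 0.
t=0: g(0,0)=1
t=1: g(1,-1)=1
t=2: g(2,-2)=1 g(2,0)=1
t=3: g(3,-3)=1 g(3,-1)=2
t=4: g(4,-4)=1 g(4,-2)=3 g(4,0)=2
t=5: g(5,-5)=1 g(5,-3)=4 g(5,-1)=5
t=6: g(6,-6)=1 g(6,-4)=5 g(6,-2)=9 g(6,0)=5
t=7: g(7,-7)=1 g(7,-5)=6 g(7,-3)=14 g(7,-1)=14
t=8: g(8,-8)=1 g(8,-6)=7 g(8,-4)=20 g(8,-2)=28 g(8,0)=14
t=9: g(9,-9)=1 g(9,-7)=8 g(9,-5)=27 g(9,-3)=48 g(9,-1)=42
t=10: g(10,-10)=1 g(10,-8)=9 g(10,-6)=35 g(10,-4)=75 g(10,-2)=90 g(10,0)=42
t=11: g(11,-11)=1 g(11,-9)=10 g(11,-7)=44 g(11,-5)=110 g(11,-3)=165 g(11,-1)=132
t=12: g(12,-12)=1 g(12,-10)=11 g(12,-8)=54 g(12,-6)=154 g(12,-4)=275 g(12,-2)=297 g(12,0)=132
Paths never hitting 1: Σ_s g(12,s) = 924
Paths hitting 1: 2^12 - 924 = 3172
P = 3172/4096 = 793/1024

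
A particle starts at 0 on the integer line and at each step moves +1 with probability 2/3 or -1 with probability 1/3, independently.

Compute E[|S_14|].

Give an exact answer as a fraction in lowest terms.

S_14 takes values m ≡ 0 (mod 2) with |m| ≤ 14; P(S_14=m) = C(14,(14+m)/2) · (2/3)^((14+m)/2) · (1/3)^((14-m)/2).
Distribution: P(S=-14)=1/4782969, P(S=-12)=28/4782969, P(S=-10)=364/4782969, P(S=-8)=2912/4782969, P(S=-6)=16016/4782969, P(S=-4)=64064/4782969, P(S=-2)=64064/1594323, P(S=0)=146432/1594323, P(S=2)=256256/1594323, P(S=4)=1025024/4782969, P(S=6)=1025024/4782969, P(S=8)=745472/4782969, P(S=10)=372736/4782969, P(S=12)=114688/4782969, P(S=14)=16384/4782969
E[|S_14|] = Σ_m |m|·P(S_14=m) = 7949522/1594323

Answer: 7949522/1594323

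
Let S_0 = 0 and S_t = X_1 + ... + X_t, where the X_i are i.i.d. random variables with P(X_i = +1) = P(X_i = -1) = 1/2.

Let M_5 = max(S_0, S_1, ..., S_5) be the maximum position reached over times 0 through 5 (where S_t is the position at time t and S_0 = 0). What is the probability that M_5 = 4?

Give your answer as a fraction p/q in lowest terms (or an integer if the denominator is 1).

Let M_5 = max(S_0,...,S_5). Use the reflection principle: for j ≥ 1, #{paths with M_5 ≥ j} = #{S_5 ≥ j} + #{S_5 ≥ j+1}.
By reflection, #{M_5 ≥ 4} = #{S_5 ≥ 4} + #{S_5 ≥ 5} = 1 + 1 = 2.
#{M_5 ≥ 5} = #{S_5 ≥ 5} + #{S_5 ≥ 6} = 1 + 0 = 1.
#{M_5 = 4} = 2 - 1 = 1.
P(M_5 = 4) = 1/32 = 1/32

Answer: 1/32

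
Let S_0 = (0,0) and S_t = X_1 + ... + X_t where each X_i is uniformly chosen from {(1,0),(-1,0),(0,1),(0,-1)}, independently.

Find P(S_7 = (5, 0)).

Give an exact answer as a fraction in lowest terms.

Let h be the number of horizontal steps (so 7-h are vertical). To end at (5,0) need (h+5)/2 right-steps and ((7-h)+0)/2 up-steps.
Sum over h with 5 ≤ h ≤ 7, h ≡ 1 (mod 2), 7-h ≡ 0 (mod 2):
h=5: C(7,5)·C(5,5)·C(2,1) = 21·1·2 = 42
h=7: C(7,7)·C(7,6)·C(0,0) = 1·7·1 = 7
Total favorable: 49
Total paths: 4^7 = 16384
P = 49/16384 = 49/16384

Answer: 49/16384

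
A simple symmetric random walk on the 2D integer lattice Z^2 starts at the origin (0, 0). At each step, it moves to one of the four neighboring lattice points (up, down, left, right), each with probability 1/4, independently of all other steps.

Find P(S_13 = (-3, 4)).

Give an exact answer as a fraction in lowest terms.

Answer: 61347/8388608

Derivation:
Let h be the number of horizontal steps (so 13-h are vertical). To end at (-3,4) need (h-3)/2 right-steps and ((13-h)+4)/2 up-steps.
Sum over h with 3 ≤ h ≤ 9, h ≡ 1 (mod 2), 13-h ≡ 0 (mod 2):
h=3: C(13,3)·C(3,0)·C(10,7) = 286·1·120 = 34320
h=5: C(13,5)·C(5,1)·C(8,6) = 1287·5·28 = 180180
h=7: C(13,7)·C(7,2)·C(6,5) = 1716·21·6 = 216216
h=9: C(13,9)·C(9,3)·C(4,4) = 715·84·1 = 60060
Total favorable: 490776
Total paths: 4^13 = 67108864
P = 490776/67108864 = 61347/8388608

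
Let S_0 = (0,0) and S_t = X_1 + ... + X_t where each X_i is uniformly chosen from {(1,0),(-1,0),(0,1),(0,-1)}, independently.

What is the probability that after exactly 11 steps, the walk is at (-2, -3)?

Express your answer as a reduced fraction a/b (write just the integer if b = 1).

Let h be the number of horizontal steps (so 11-h are vertical). To end at (-2,-3) need (h-2)/2 right-steps and ((11-h)-3)/2 up-steps.
Sum over h with 2 ≤ h ≤ 8, h ≡ 0 (mod 2), 11-h ≡ 1 (mod 2):
h=2: C(11,2)·C(2,0)·C(9,3) = 55·1·84 = 4620
h=4: C(11,4)·C(4,1)·C(7,2) = 330·4·21 = 27720
h=6: C(11,6)·C(6,2)·C(5,1) = 462·15·5 = 34650
h=8: C(11,8)·C(8,3)·C(3,0) = 165·56·1 = 9240
Total favorable: 76230
Total paths: 4^11 = 4194304
P = 76230/4194304 = 38115/2097152

Answer: 38115/2097152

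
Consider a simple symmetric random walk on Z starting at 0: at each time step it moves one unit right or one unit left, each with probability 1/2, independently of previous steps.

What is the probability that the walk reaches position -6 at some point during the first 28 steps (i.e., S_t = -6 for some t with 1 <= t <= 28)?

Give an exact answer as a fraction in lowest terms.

Count via complement. Let g(t,s) = #length-t paths at position s with S_1..S_t all ≠ -6.
g(t,s) = g(t-1,s-1) + g(t-1,s+1) for s ≠ -6; g(t,-6) = 0.
t=0: g(0,0)=1
t=1: g(1,-1)=1 g(1,1)=1
t=2: g(2,-2)=1 g(2,0)=2 g(2,2)=1
t=3: g(3,-3)=1 g(3,-1)=3 g(3,1)=3 g(3,3)=1
t=4: g(4,-4)=1 g(4,-2)=4 g(4,0)=6 g(4,2)=4 g(4,4)=1
t=5: g(5,-5)=1 g(5,-3)=5 g(5,-1)=10 g(5,1)=10 g(5,3)=5 g(5,5)=1
t=6: g(6,-4)=6 g(6,-2)=15 g(6,0)=20 g(6,2)=15 g(6,4)=6 g(6,6)=1
t=7: g(7,-5)=6 g(7,-3)=21 g(7,-1)=35 g(7,1)=35 g(7,3)=21 g(7,5)=7 g(7,7)=1
t=8: g(8,-4)=27 g(8,-2)=56 g(8,0)=70 g(8,2)=56 g(8,4)=28 g(8,6)=8 g(8,8)=1
t=9: g(9,-5)=27 g(9,-3)=83 g(9,-1)=126 g(9,1)=126 g(9,3)=84 g(9,5)=36 g(9,7)=9 g(9,9)=1
t=10: g(10,-4)=110 g(10,-2)=209 g(10,0)=252 g(10,2)=210 g(10,4)=120 g(10,6)=45 g(10,8)=10 g(10,10)=1
t=11: g(11,-5)=110 g(11,-3)=319 g(11,-1)=461 g(11,1)=462 g(11,3)=330 g(11,5)=165 g(11,7)=55 g(11,9)=11 g(11,11)=1
t=12: g(12,-4)=429 g(12,-2)=780 g(12,0)=923 g(12,2)=792 g(12,4)=495 g(12,6)=220 g(12,8)=66 g(12,10)=12 g(12,12)=1
t=13: g(13,-5)=429 g(13,-3)=1209 g(13,-1)=1703 g(13,1)=1715 g(13,3)=1287 g(13,5)=715 g(13,7)=286 g(13,9)=78 g(13,11)=13 g(13,13)=1
t=14: g(14,-4)=1638 g(14,-2)=2912 g(14,0)=3418 g(14,2)=3002 g(14,4)=2002 g(14,6)=1001 g(14,8)=364 g(14,10)=91 g(14,12)=14 g(14,14)=1
t=15: g(15,-5)=1638 g(15,-3)=4550 g(15,-1)=6330 g(15,1)=6420 g(15,3)=5004 g(15,5)=3003 g(15,7)=1365 g(15,9)=455 g(15,11)=105 g(15,13)=15 g(15,15)=1
t=16: g(16,-4)=6188 g(16,-2)=10880 g(16,0)=12750 g(16,2)=11424 g(16,4)=8007 g(16,6)=4368 g(16,8)=1820 g(16,10)=560 g(16,12)=120 g(16,14)=16 g(16,16)=1
t=17: g(17,-5)=6188 g(17,-3)=17068 g(17,-1)=23630 g(17,1)=24174 g(17,3)=19431 g(17,5)=12375 g(17,7)=6188 g(17,9)=2380 g(17,11)=680 g(17,13)=136 g(17,15)=17 g(17,17)=1
t=18: g(18,-4)=23256 g(18,-2)=40698 g(18,0)=47804 g(18,2)=43605 g(18,4)=31806 g(18,6)=18563 g(18,8)=8568 g(18,10)=3060 g(18,12)=816 g(18,14)=153 g(18,16)=18 g(18,18)=1
t=19: g(19,-5)=23256 g(19,-3)=63954 g(19,-1)=88502 g(19,1)=91409 g(19,3)=75411 g(19,5)=50369 g(19,7)=27131 g(19,9)=11628 g(19,11)=3876 g(19,13)=969 g(19,15)=171 g(19,17)=19 g(19,19)=1
t=20: g(20,-4)=87210 g(20,-2)=152456 g(20,0)=179911 g(20,2)=166820 g(20,4)=125780 g(20,6)=77500 g(20,8)=38759 g(20,10)=15504 g(20,12)=4845 g(20,14)=1140 g(20,16)=190 g(20,18)=20 g(20,20)=1
t=21: g(21,-5)=87210 g(21,-3)=239666 g(21,-1)=332367 g(21,1)=346731 g(21,3)=292600 g(21,5)=203280 g(21,7)=116259 g(21,9)=54263 g(21,11)=20349 g(21,13)=5985 g(21,15)=1330 g(21,17)=210 g(21,19)=21 g(21,21)=1
t=22: g(22,-4)=326876 g(22,-2)=572033 g(22,0)=679098 g(22,2)=639331 g(22,4)=495880 g(22,6)=319539 g(22,8)=170522 g(22,10)=74612 g(22,12)=26334 g(22,14)=7315 g(22,16)=1540 g(22,18)=231 g(22,20)=22 g(22,22)=1
t=23: g(23,-5)=326876 g(23,-3)=898909 g(23,-1)=1251131 g(23,1)=1318429 g(23,3)=1135211 g(23,5)=815419 g(23,7)=490061 g(23,9)=245134 g(23,11)=100946 g(23,13)=33649 g(23,15)=8855 g(23,17)=1771 g(23,19)=253 g(23,21)=23 g(23,23)=1
t=24: g(24,-4)=1225785 g(24,-2)=2150040 g(24,0)=2569560 g(24,2)=2453640 g(24,4)=1950630 g(24,6)=1305480 g(24,8)=735195 g(24,10)=346080 g(24,12)=134595 g(24,14)=42504 g(24,16)=10626 g(24,18)=2024 g(24,20)=276 g(24,22)=24 g(24,24)=1
t=25: g(25,-5)=1225785 g(25,-3)=3375825 g(25,-1)=4719600 g(25,1)=5023200 g(25,3)=4404270 g(25,5)=3256110 g(25,7)=2040675 g(25,9)=1081275 g(25,11)=480675 g(25,13)=177099 g(25,15)=53130 g(25,17)=12650 g(25,19)=2300 g(25,21)=300 g(25,23)=25 g(25,25)=1
t=26: g(26,-4)=4601610 g(26,-2)=8095425 g(26,0)=9742800 g(26,2)=9427470 g(26,4)=7660380 g(26,6)=5296785 g(26,8)=3121950 g(26,10)=1561950 g(26,12)=657774 g(26,14)=230229 g(26,16)=65780 g(26,18)=14950 g(26,20)=2600 g(26,22)=325 g(26,24)=26 g(26,26)=1
t=27: g(27,-5)=4601610 g(27,-3)=12697035 g(27,-1)=17838225 g(27,1)=19170270 g(27,3)=17087850 g(27,5)=12957165 g(27,7)=8418735 g(27,9)=4683900 g(27,11)=2219724 g(27,13)=888003 g(27,15)=296009 g(27,17)=80730 g(27,19)=17550 g(27,21)=2925 g(27,23)=351 g(27,25)=27 g(27,27)=1
t=28: g(28,-4)=17298645 g(28,-2)=30535260 g(28,0)=37008495 g(28,2)=36258120 g(28,4)=30045015 g(28,6)=21375900 g(28,8)=13102635 g(28,10)=6903624 g(28,12)=3107727 g(28,14)=1184012 g(28,16)=376739 g(28,18)=98280 g(28,20)=20475 g(28,22)=3276 g(28,24)=378 g(28,26)=28 g(28,28)=1
Paths never hitting -6: Σ_s g(28,s) = 197318610
Paths hitting -6: 2^28 - 197318610 = 71116846
P = 71116846/268435456 = 35558423/134217728

Answer: 35558423/134217728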